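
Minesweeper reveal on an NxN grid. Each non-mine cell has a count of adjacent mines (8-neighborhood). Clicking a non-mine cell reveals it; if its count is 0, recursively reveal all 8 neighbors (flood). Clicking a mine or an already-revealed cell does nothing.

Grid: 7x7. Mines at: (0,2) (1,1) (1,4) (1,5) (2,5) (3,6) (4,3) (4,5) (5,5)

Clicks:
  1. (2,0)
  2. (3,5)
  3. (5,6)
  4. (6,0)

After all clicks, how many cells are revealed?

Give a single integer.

Click 1 (2,0) count=1: revealed 1 new [(2,0)] -> total=1
Click 2 (3,5) count=3: revealed 1 new [(3,5)] -> total=2
Click 3 (5,6) count=2: revealed 1 new [(5,6)] -> total=3
Click 4 (6,0) count=0: revealed 18 new [(2,1) (2,2) (3,0) (3,1) (3,2) (4,0) (4,1) (4,2) (5,0) (5,1) (5,2) (5,3) (5,4) (6,0) (6,1) (6,2) (6,3) (6,4)] -> total=21

Answer: 21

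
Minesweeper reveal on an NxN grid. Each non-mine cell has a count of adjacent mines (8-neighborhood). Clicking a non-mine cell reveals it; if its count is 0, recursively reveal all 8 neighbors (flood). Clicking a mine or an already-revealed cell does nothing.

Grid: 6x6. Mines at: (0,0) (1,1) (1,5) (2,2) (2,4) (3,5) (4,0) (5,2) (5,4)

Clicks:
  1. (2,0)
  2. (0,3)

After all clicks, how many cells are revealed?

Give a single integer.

Answer: 7

Derivation:
Click 1 (2,0) count=1: revealed 1 new [(2,0)] -> total=1
Click 2 (0,3) count=0: revealed 6 new [(0,2) (0,3) (0,4) (1,2) (1,3) (1,4)] -> total=7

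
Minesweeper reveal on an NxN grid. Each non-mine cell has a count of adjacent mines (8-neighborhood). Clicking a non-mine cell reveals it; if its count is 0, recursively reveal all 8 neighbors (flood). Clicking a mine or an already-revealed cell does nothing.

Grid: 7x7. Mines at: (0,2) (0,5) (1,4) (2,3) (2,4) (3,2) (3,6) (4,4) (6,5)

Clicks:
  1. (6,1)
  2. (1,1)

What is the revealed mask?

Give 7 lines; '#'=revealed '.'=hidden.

Click 1 (6,1) count=0: revealed 22 new [(0,0) (0,1) (1,0) (1,1) (2,0) (2,1) (3,0) (3,1) (4,0) (4,1) (4,2) (4,3) (5,0) (5,1) (5,2) (5,3) (5,4) (6,0) (6,1) (6,2) (6,3) (6,4)] -> total=22
Click 2 (1,1) count=1: revealed 0 new [(none)] -> total=22

Answer: ##.....
##.....
##.....
##.....
####...
#####..
#####..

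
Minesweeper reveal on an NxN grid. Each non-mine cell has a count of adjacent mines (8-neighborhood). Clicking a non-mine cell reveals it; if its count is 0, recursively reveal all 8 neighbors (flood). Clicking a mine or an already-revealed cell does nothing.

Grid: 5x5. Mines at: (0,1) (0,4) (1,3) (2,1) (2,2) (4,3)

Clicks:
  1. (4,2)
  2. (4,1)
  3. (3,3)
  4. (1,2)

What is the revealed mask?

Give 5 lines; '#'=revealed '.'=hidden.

Answer: .....
..#..
.....
####.
###..

Derivation:
Click 1 (4,2) count=1: revealed 1 new [(4,2)] -> total=1
Click 2 (4,1) count=0: revealed 5 new [(3,0) (3,1) (3,2) (4,0) (4,1)] -> total=6
Click 3 (3,3) count=2: revealed 1 new [(3,3)] -> total=7
Click 4 (1,2) count=4: revealed 1 new [(1,2)] -> total=8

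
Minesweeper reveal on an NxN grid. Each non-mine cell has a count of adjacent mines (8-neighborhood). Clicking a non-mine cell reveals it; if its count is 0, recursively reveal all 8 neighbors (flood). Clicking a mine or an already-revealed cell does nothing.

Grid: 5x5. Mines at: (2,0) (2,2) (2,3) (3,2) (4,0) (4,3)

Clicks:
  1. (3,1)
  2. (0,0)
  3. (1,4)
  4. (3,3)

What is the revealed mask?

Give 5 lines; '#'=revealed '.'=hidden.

Answer: #####
#####
.....
.#.#.
.....

Derivation:
Click 1 (3,1) count=4: revealed 1 new [(3,1)] -> total=1
Click 2 (0,0) count=0: revealed 10 new [(0,0) (0,1) (0,2) (0,3) (0,4) (1,0) (1,1) (1,2) (1,3) (1,4)] -> total=11
Click 3 (1,4) count=1: revealed 0 new [(none)] -> total=11
Click 4 (3,3) count=4: revealed 1 new [(3,3)] -> total=12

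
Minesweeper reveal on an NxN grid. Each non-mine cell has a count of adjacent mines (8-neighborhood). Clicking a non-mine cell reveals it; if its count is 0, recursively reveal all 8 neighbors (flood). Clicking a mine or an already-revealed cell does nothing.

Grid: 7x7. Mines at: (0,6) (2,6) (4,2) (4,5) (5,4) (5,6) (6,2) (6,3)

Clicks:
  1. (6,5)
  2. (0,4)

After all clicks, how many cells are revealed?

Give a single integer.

Answer: 31

Derivation:
Click 1 (6,5) count=2: revealed 1 new [(6,5)] -> total=1
Click 2 (0,4) count=0: revealed 30 new [(0,0) (0,1) (0,2) (0,3) (0,4) (0,5) (1,0) (1,1) (1,2) (1,3) (1,4) (1,5) (2,0) (2,1) (2,2) (2,3) (2,4) (2,5) (3,0) (3,1) (3,2) (3,3) (3,4) (3,5) (4,0) (4,1) (5,0) (5,1) (6,0) (6,1)] -> total=31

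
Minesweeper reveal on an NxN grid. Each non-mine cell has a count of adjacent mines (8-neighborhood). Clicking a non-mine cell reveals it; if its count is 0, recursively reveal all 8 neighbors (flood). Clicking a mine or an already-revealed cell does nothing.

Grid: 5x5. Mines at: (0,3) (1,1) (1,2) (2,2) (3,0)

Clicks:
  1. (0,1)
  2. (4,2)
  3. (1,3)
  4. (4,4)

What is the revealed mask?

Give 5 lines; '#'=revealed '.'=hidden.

Answer: .#...
...##
...##
.####
.####

Derivation:
Click 1 (0,1) count=2: revealed 1 new [(0,1)] -> total=1
Click 2 (4,2) count=0: revealed 12 new [(1,3) (1,4) (2,3) (2,4) (3,1) (3,2) (3,3) (3,4) (4,1) (4,2) (4,3) (4,4)] -> total=13
Click 3 (1,3) count=3: revealed 0 new [(none)] -> total=13
Click 4 (4,4) count=0: revealed 0 new [(none)] -> total=13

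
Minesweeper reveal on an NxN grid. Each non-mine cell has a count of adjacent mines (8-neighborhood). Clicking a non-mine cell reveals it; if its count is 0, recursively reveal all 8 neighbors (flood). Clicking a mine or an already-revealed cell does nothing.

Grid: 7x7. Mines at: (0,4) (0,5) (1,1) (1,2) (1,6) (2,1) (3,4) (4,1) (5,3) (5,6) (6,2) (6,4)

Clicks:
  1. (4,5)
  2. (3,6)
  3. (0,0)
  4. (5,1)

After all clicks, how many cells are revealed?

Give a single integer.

Answer: 8

Derivation:
Click 1 (4,5) count=2: revealed 1 new [(4,5)] -> total=1
Click 2 (3,6) count=0: revealed 5 new [(2,5) (2,6) (3,5) (3,6) (4,6)] -> total=6
Click 3 (0,0) count=1: revealed 1 new [(0,0)] -> total=7
Click 4 (5,1) count=2: revealed 1 new [(5,1)] -> total=8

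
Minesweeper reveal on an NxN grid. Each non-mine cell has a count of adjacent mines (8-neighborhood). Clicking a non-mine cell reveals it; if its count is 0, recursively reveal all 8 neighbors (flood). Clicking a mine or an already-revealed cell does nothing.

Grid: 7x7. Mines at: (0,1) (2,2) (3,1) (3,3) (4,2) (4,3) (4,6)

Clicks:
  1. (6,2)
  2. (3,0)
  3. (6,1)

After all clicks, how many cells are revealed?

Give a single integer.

Answer: 17

Derivation:
Click 1 (6,2) count=0: revealed 16 new [(4,0) (4,1) (5,0) (5,1) (5,2) (5,3) (5,4) (5,5) (5,6) (6,0) (6,1) (6,2) (6,3) (6,4) (6,5) (6,6)] -> total=16
Click 2 (3,0) count=1: revealed 1 new [(3,0)] -> total=17
Click 3 (6,1) count=0: revealed 0 new [(none)] -> total=17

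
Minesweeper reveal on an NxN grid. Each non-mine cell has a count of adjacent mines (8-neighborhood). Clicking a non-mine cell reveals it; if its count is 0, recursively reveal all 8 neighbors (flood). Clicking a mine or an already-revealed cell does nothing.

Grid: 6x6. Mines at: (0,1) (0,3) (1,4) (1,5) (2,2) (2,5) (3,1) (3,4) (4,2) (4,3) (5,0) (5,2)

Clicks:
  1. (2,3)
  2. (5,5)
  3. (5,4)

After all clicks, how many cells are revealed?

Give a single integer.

Answer: 5

Derivation:
Click 1 (2,3) count=3: revealed 1 new [(2,3)] -> total=1
Click 2 (5,5) count=0: revealed 4 new [(4,4) (4,5) (5,4) (5,5)] -> total=5
Click 3 (5,4) count=1: revealed 0 new [(none)] -> total=5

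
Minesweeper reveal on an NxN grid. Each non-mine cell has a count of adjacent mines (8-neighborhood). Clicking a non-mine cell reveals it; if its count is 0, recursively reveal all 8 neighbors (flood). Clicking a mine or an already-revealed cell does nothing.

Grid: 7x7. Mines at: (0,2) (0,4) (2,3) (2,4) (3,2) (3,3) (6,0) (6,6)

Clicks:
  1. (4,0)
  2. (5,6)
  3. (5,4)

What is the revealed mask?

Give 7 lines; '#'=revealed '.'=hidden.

Click 1 (4,0) count=0: revealed 12 new [(0,0) (0,1) (1,0) (1,1) (2,0) (2,1) (3,0) (3,1) (4,0) (4,1) (5,0) (5,1)] -> total=12
Click 2 (5,6) count=1: revealed 1 new [(5,6)] -> total=13
Click 3 (5,4) count=0: revealed 23 new [(0,5) (0,6) (1,5) (1,6) (2,5) (2,6) (3,4) (3,5) (3,6) (4,2) (4,3) (4,4) (4,5) (4,6) (5,2) (5,3) (5,4) (5,5) (6,1) (6,2) (6,3) (6,4) (6,5)] -> total=36

Answer: ##...##
##...##
##...##
##..###
#######
#######
.#####.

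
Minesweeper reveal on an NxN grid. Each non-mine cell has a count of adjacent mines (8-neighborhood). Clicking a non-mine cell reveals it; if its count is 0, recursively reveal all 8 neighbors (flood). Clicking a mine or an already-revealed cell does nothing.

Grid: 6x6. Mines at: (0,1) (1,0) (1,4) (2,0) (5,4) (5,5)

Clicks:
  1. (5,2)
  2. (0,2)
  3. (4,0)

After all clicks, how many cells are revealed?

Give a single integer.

Answer: 25

Derivation:
Click 1 (5,2) count=0: revealed 24 new [(1,1) (1,2) (1,3) (2,1) (2,2) (2,3) (2,4) (2,5) (3,0) (3,1) (3,2) (3,3) (3,4) (3,5) (4,0) (4,1) (4,2) (4,3) (4,4) (4,5) (5,0) (5,1) (5,2) (5,3)] -> total=24
Click 2 (0,2) count=1: revealed 1 new [(0,2)] -> total=25
Click 3 (4,0) count=0: revealed 0 new [(none)] -> total=25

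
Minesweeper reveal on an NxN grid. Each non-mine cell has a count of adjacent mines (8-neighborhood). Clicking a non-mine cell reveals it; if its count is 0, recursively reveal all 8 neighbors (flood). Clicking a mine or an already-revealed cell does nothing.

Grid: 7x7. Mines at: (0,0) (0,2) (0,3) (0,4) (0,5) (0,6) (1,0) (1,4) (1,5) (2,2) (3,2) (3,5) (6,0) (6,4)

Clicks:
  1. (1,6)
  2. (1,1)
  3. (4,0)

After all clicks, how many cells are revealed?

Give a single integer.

Answer: 10

Derivation:
Click 1 (1,6) count=3: revealed 1 new [(1,6)] -> total=1
Click 2 (1,1) count=4: revealed 1 new [(1,1)] -> total=2
Click 3 (4,0) count=0: revealed 8 new [(2,0) (2,1) (3,0) (3,1) (4,0) (4,1) (5,0) (5,1)] -> total=10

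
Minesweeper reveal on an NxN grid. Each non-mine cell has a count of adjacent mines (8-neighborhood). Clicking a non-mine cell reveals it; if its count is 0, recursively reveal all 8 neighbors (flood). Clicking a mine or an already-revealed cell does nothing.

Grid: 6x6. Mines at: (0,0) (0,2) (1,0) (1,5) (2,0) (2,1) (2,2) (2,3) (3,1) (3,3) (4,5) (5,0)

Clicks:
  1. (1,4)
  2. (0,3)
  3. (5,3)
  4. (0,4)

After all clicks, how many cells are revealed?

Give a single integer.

Click 1 (1,4) count=2: revealed 1 new [(1,4)] -> total=1
Click 2 (0,3) count=1: revealed 1 new [(0,3)] -> total=2
Click 3 (5,3) count=0: revealed 8 new [(4,1) (4,2) (4,3) (4,4) (5,1) (5,2) (5,3) (5,4)] -> total=10
Click 4 (0,4) count=1: revealed 1 new [(0,4)] -> total=11

Answer: 11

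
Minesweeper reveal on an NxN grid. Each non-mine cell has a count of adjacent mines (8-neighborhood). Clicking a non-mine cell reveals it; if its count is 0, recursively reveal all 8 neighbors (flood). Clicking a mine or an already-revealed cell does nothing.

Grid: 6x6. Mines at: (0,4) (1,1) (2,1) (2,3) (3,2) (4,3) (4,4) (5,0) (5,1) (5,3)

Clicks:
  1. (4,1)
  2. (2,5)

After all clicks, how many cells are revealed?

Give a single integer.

Answer: 7

Derivation:
Click 1 (4,1) count=3: revealed 1 new [(4,1)] -> total=1
Click 2 (2,5) count=0: revealed 6 new [(1,4) (1,5) (2,4) (2,5) (3,4) (3,5)] -> total=7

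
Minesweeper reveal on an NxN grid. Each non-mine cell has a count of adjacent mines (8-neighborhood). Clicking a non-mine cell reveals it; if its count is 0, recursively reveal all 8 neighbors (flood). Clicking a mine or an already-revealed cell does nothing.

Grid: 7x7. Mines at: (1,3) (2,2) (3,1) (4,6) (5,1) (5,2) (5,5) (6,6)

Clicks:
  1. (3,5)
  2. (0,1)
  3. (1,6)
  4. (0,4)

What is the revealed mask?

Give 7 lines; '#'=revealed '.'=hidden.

Answer: ###.###
###.###
##.####
...####
...###.
.......
.......

Derivation:
Click 1 (3,5) count=1: revealed 1 new [(3,5)] -> total=1
Click 2 (0,1) count=0: revealed 8 new [(0,0) (0,1) (0,2) (1,0) (1,1) (1,2) (2,0) (2,1)] -> total=9
Click 3 (1,6) count=0: revealed 16 new [(0,4) (0,5) (0,6) (1,4) (1,5) (1,6) (2,3) (2,4) (2,5) (2,6) (3,3) (3,4) (3,6) (4,3) (4,4) (4,5)] -> total=25
Click 4 (0,4) count=1: revealed 0 new [(none)] -> total=25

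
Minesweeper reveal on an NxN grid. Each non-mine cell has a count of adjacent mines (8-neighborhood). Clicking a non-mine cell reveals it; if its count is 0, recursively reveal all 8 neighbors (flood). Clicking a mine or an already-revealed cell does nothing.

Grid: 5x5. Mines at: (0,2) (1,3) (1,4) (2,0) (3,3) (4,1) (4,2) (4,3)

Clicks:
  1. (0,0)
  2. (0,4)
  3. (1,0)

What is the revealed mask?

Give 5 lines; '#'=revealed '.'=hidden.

Click 1 (0,0) count=0: revealed 4 new [(0,0) (0,1) (1,0) (1,1)] -> total=4
Click 2 (0,4) count=2: revealed 1 new [(0,4)] -> total=5
Click 3 (1,0) count=1: revealed 0 new [(none)] -> total=5

Answer: ##..#
##...
.....
.....
.....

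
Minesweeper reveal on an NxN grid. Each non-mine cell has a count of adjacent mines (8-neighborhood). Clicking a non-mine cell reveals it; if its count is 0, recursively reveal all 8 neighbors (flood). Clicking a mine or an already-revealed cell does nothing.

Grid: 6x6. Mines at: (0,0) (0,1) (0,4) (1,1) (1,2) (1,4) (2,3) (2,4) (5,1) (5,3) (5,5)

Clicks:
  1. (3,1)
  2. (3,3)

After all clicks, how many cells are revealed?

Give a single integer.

Answer: 10

Derivation:
Click 1 (3,1) count=0: revealed 9 new [(2,0) (2,1) (2,2) (3,0) (3,1) (3,2) (4,0) (4,1) (4,2)] -> total=9
Click 2 (3,3) count=2: revealed 1 new [(3,3)] -> total=10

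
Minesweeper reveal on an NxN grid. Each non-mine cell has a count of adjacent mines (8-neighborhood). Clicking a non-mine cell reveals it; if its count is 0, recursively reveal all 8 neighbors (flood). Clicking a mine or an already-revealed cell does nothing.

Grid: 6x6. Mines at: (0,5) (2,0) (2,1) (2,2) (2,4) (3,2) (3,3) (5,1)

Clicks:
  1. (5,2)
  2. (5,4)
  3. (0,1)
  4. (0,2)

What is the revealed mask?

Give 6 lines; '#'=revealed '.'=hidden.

Answer: #####.
#####.
......
....##
..####
..####

Derivation:
Click 1 (5,2) count=1: revealed 1 new [(5,2)] -> total=1
Click 2 (5,4) count=0: revealed 9 new [(3,4) (3,5) (4,2) (4,3) (4,4) (4,5) (5,3) (5,4) (5,5)] -> total=10
Click 3 (0,1) count=0: revealed 10 new [(0,0) (0,1) (0,2) (0,3) (0,4) (1,0) (1,1) (1,2) (1,3) (1,4)] -> total=20
Click 4 (0,2) count=0: revealed 0 new [(none)] -> total=20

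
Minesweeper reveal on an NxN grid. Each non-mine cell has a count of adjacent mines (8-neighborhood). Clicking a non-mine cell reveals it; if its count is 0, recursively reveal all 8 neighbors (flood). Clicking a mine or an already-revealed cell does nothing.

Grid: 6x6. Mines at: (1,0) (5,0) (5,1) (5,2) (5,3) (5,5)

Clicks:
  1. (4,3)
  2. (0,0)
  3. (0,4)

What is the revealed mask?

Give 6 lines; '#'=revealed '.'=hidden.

Answer: ######
.#####
######
######
######
......

Derivation:
Click 1 (4,3) count=2: revealed 1 new [(4,3)] -> total=1
Click 2 (0,0) count=1: revealed 1 new [(0,0)] -> total=2
Click 3 (0,4) count=0: revealed 27 new [(0,1) (0,2) (0,3) (0,4) (0,5) (1,1) (1,2) (1,3) (1,4) (1,5) (2,0) (2,1) (2,2) (2,3) (2,4) (2,5) (3,0) (3,1) (3,2) (3,3) (3,4) (3,5) (4,0) (4,1) (4,2) (4,4) (4,5)] -> total=29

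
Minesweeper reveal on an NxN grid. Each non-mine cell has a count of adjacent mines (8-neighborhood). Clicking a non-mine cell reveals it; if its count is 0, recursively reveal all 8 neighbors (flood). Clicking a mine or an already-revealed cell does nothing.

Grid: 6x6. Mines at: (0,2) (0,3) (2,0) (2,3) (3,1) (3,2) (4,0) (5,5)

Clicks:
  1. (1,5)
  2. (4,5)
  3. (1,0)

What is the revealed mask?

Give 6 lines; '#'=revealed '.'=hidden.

Click 1 (1,5) count=0: revealed 10 new [(0,4) (0,5) (1,4) (1,5) (2,4) (2,5) (3,4) (3,5) (4,4) (4,5)] -> total=10
Click 2 (4,5) count=1: revealed 0 new [(none)] -> total=10
Click 3 (1,0) count=1: revealed 1 new [(1,0)] -> total=11

Answer: ....##
#...##
....##
....##
....##
......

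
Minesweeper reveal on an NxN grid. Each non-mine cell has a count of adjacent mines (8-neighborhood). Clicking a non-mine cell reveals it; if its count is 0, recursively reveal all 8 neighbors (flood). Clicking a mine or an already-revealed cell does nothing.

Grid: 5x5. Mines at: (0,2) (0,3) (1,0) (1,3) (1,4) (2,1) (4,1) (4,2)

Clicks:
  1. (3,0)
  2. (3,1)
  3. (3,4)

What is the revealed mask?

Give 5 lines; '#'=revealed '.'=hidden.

Answer: .....
.....
...##
##.##
...##

Derivation:
Click 1 (3,0) count=2: revealed 1 new [(3,0)] -> total=1
Click 2 (3,1) count=3: revealed 1 new [(3,1)] -> total=2
Click 3 (3,4) count=0: revealed 6 new [(2,3) (2,4) (3,3) (3,4) (4,3) (4,4)] -> total=8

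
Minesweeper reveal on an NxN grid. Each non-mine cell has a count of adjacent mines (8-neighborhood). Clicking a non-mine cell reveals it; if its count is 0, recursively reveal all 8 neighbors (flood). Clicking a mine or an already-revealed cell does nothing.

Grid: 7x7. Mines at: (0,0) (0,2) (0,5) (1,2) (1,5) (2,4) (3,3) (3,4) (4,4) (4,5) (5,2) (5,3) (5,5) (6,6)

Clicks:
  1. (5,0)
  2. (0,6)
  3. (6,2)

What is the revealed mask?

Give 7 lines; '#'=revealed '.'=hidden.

Answer: ......#
##.....
###....
###....
###....
##.....
###....

Derivation:
Click 1 (5,0) count=0: revealed 15 new [(1,0) (1,1) (2,0) (2,1) (2,2) (3,0) (3,1) (3,2) (4,0) (4,1) (4,2) (5,0) (5,1) (6,0) (6,1)] -> total=15
Click 2 (0,6) count=2: revealed 1 new [(0,6)] -> total=16
Click 3 (6,2) count=2: revealed 1 new [(6,2)] -> total=17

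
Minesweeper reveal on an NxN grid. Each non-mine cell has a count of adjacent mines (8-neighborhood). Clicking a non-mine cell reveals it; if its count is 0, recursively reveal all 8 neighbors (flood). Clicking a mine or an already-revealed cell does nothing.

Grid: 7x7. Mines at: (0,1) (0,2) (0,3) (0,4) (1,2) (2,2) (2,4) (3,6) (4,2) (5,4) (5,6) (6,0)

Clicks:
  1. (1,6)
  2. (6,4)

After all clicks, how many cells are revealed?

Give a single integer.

Click 1 (1,6) count=0: revealed 6 new [(0,5) (0,6) (1,5) (1,6) (2,5) (2,6)] -> total=6
Click 2 (6,4) count=1: revealed 1 new [(6,4)] -> total=7

Answer: 7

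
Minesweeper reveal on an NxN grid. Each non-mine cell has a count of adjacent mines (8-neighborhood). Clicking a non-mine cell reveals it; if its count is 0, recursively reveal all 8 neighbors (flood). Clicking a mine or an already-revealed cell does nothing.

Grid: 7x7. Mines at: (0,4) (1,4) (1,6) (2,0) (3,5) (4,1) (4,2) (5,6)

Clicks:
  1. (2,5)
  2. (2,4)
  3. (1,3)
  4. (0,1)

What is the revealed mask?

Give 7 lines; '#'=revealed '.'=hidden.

Click 1 (2,5) count=3: revealed 1 new [(2,5)] -> total=1
Click 2 (2,4) count=2: revealed 1 new [(2,4)] -> total=2
Click 3 (1,3) count=2: revealed 1 new [(1,3)] -> total=3
Click 4 (0,1) count=0: revealed 13 new [(0,0) (0,1) (0,2) (0,3) (1,0) (1,1) (1,2) (2,1) (2,2) (2,3) (3,1) (3,2) (3,3)] -> total=16

Answer: ####...
####...
.#####.
.###...
.......
.......
.......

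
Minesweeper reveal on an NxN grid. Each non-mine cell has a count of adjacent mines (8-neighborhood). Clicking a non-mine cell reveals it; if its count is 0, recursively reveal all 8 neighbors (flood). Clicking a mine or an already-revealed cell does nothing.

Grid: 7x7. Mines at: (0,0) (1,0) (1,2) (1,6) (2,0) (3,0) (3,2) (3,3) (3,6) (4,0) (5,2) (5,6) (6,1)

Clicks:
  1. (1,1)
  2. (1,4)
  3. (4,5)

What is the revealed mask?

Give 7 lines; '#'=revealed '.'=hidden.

Answer: ...###.
.#.###.
...###.
.......
.....#.
.......
.......

Derivation:
Click 1 (1,1) count=4: revealed 1 new [(1,1)] -> total=1
Click 2 (1,4) count=0: revealed 9 new [(0,3) (0,4) (0,5) (1,3) (1,4) (1,5) (2,3) (2,4) (2,5)] -> total=10
Click 3 (4,5) count=2: revealed 1 new [(4,5)] -> total=11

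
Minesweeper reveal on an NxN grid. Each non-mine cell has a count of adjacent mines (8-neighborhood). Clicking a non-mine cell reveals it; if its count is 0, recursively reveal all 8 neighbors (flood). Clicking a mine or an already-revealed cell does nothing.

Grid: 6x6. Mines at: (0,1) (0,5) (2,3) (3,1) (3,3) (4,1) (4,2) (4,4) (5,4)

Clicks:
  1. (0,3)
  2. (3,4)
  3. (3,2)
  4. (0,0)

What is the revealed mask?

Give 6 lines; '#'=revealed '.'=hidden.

Answer: #.###.
..###.
......
..#.#.
......
......

Derivation:
Click 1 (0,3) count=0: revealed 6 new [(0,2) (0,3) (0,4) (1,2) (1,3) (1,4)] -> total=6
Click 2 (3,4) count=3: revealed 1 new [(3,4)] -> total=7
Click 3 (3,2) count=5: revealed 1 new [(3,2)] -> total=8
Click 4 (0,0) count=1: revealed 1 new [(0,0)] -> total=9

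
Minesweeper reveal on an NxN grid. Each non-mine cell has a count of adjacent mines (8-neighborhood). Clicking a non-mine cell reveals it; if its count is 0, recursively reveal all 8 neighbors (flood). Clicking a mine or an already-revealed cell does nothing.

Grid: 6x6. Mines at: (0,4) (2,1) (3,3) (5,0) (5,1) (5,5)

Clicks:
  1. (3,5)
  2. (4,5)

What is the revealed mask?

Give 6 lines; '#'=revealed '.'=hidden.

Click 1 (3,5) count=0: revealed 8 new [(1,4) (1,5) (2,4) (2,5) (3,4) (3,5) (4,4) (4,5)] -> total=8
Click 2 (4,5) count=1: revealed 0 new [(none)] -> total=8

Answer: ......
....##
....##
....##
....##
......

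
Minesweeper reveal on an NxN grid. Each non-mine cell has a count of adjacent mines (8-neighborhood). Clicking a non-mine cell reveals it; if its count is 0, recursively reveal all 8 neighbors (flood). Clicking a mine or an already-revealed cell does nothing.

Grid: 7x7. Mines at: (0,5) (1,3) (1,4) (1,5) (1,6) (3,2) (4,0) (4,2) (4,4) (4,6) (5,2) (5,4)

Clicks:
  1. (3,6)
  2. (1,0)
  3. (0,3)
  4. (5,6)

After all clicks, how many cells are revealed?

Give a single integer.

Answer: 14

Derivation:
Click 1 (3,6) count=1: revealed 1 new [(3,6)] -> total=1
Click 2 (1,0) count=0: revealed 11 new [(0,0) (0,1) (0,2) (1,0) (1,1) (1,2) (2,0) (2,1) (2,2) (3,0) (3,1)] -> total=12
Click 3 (0,3) count=2: revealed 1 new [(0,3)] -> total=13
Click 4 (5,6) count=1: revealed 1 new [(5,6)] -> total=14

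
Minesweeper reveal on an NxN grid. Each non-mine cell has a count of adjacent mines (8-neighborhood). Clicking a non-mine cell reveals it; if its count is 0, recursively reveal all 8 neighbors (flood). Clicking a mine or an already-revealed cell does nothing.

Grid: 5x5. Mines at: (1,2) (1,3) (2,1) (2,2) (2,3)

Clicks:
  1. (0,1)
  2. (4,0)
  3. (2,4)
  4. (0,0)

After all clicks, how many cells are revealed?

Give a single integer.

Click 1 (0,1) count=1: revealed 1 new [(0,1)] -> total=1
Click 2 (4,0) count=0: revealed 10 new [(3,0) (3,1) (3,2) (3,3) (3,4) (4,0) (4,1) (4,2) (4,3) (4,4)] -> total=11
Click 3 (2,4) count=2: revealed 1 new [(2,4)] -> total=12
Click 4 (0,0) count=0: revealed 3 new [(0,0) (1,0) (1,1)] -> total=15

Answer: 15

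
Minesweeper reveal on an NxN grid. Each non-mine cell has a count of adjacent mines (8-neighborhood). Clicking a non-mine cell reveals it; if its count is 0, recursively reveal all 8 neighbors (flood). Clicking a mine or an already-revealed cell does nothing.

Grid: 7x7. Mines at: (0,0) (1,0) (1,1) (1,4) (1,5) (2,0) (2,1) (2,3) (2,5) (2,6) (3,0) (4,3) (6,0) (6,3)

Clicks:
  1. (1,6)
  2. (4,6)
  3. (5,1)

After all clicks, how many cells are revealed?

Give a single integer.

Click 1 (1,6) count=3: revealed 1 new [(1,6)] -> total=1
Click 2 (4,6) count=0: revealed 12 new [(3,4) (3,5) (3,6) (4,4) (4,5) (4,6) (5,4) (5,5) (5,6) (6,4) (6,5) (6,6)] -> total=13
Click 3 (5,1) count=1: revealed 1 new [(5,1)] -> total=14

Answer: 14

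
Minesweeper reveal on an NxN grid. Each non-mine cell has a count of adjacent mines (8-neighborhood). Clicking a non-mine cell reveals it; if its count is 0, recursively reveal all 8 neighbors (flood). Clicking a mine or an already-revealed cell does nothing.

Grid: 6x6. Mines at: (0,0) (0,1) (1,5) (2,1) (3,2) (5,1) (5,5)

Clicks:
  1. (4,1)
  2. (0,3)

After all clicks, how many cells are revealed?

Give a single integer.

Answer: 10

Derivation:
Click 1 (4,1) count=2: revealed 1 new [(4,1)] -> total=1
Click 2 (0,3) count=0: revealed 9 new [(0,2) (0,3) (0,4) (1,2) (1,3) (1,4) (2,2) (2,3) (2,4)] -> total=10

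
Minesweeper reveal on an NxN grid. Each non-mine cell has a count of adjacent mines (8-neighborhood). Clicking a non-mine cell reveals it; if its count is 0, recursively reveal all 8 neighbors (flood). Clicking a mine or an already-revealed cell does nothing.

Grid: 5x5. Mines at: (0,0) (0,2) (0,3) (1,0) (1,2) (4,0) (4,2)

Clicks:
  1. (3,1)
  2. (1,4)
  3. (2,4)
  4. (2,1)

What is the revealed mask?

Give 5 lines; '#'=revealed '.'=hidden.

Click 1 (3,1) count=2: revealed 1 new [(3,1)] -> total=1
Click 2 (1,4) count=1: revealed 1 new [(1,4)] -> total=2
Click 3 (2,4) count=0: revealed 7 new [(1,3) (2,3) (2,4) (3,3) (3,4) (4,3) (4,4)] -> total=9
Click 4 (2,1) count=2: revealed 1 new [(2,1)] -> total=10

Answer: .....
...##
.#.##
.#.##
...##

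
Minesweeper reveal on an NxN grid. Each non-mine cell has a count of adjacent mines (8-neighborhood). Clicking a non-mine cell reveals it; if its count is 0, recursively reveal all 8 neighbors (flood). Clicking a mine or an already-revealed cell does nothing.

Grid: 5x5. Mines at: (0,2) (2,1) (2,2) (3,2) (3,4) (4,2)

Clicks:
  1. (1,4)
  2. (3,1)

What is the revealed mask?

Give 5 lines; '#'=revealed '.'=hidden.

Click 1 (1,4) count=0: revealed 6 new [(0,3) (0,4) (1,3) (1,4) (2,3) (2,4)] -> total=6
Click 2 (3,1) count=4: revealed 1 new [(3,1)] -> total=7

Answer: ...##
...##
...##
.#...
.....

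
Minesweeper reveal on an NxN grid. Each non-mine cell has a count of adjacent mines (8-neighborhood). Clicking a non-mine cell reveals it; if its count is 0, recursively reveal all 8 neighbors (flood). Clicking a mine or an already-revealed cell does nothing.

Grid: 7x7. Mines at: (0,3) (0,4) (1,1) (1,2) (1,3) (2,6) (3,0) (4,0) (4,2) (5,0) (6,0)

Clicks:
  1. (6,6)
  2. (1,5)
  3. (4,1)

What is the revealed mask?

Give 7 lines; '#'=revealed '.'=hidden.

Click 1 (6,6) count=0: revealed 23 new [(2,3) (2,4) (2,5) (3,3) (3,4) (3,5) (3,6) (4,3) (4,4) (4,5) (4,6) (5,1) (5,2) (5,3) (5,4) (5,5) (5,6) (6,1) (6,2) (6,3) (6,4) (6,5) (6,6)] -> total=23
Click 2 (1,5) count=2: revealed 1 new [(1,5)] -> total=24
Click 3 (4,1) count=4: revealed 1 new [(4,1)] -> total=25

Answer: .......
.....#.
...###.
...####
.#.####
.######
.######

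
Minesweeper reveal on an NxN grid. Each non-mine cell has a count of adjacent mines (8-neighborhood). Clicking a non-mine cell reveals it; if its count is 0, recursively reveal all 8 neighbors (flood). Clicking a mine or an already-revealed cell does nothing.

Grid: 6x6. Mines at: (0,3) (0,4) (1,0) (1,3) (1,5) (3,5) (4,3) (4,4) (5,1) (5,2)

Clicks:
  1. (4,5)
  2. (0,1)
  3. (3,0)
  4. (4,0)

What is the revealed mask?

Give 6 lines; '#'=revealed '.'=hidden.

Click 1 (4,5) count=2: revealed 1 new [(4,5)] -> total=1
Click 2 (0,1) count=1: revealed 1 new [(0,1)] -> total=2
Click 3 (3,0) count=0: revealed 9 new [(2,0) (2,1) (2,2) (3,0) (3,1) (3,2) (4,0) (4,1) (4,2)] -> total=11
Click 4 (4,0) count=1: revealed 0 new [(none)] -> total=11

Answer: .#....
......
###...
###...
###..#
......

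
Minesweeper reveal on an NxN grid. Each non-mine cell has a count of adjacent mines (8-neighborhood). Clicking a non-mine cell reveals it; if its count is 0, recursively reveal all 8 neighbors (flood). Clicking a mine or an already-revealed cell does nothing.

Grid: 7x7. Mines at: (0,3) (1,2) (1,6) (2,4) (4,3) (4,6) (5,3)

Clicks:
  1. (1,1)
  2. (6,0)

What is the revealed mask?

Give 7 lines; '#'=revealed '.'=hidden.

Click 1 (1,1) count=1: revealed 1 new [(1,1)] -> total=1
Click 2 (6,0) count=0: revealed 18 new [(0,0) (0,1) (1,0) (2,0) (2,1) (2,2) (3,0) (3,1) (3,2) (4,0) (4,1) (4,2) (5,0) (5,1) (5,2) (6,0) (6,1) (6,2)] -> total=19

Answer: ##.....
##.....
###....
###....
###....
###....
###....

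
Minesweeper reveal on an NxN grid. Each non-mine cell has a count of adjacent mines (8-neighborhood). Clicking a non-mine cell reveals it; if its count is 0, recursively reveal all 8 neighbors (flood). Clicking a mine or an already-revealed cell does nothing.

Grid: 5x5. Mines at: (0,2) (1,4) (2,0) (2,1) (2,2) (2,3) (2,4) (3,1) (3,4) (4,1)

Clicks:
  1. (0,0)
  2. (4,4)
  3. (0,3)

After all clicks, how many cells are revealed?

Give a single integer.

Answer: 6

Derivation:
Click 1 (0,0) count=0: revealed 4 new [(0,0) (0,1) (1,0) (1,1)] -> total=4
Click 2 (4,4) count=1: revealed 1 new [(4,4)] -> total=5
Click 3 (0,3) count=2: revealed 1 new [(0,3)] -> total=6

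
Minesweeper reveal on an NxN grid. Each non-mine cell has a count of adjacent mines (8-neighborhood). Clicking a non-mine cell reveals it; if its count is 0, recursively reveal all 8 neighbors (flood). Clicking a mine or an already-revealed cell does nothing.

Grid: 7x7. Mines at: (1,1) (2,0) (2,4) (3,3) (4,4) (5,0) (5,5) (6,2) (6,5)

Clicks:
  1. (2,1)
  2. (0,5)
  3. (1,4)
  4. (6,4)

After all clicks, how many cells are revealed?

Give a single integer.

Answer: 18

Derivation:
Click 1 (2,1) count=2: revealed 1 new [(2,1)] -> total=1
Click 2 (0,5) count=0: revealed 16 new [(0,2) (0,3) (0,4) (0,5) (0,6) (1,2) (1,3) (1,4) (1,5) (1,6) (2,5) (2,6) (3,5) (3,6) (4,5) (4,6)] -> total=17
Click 3 (1,4) count=1: revealed 0 new [(none)] -> total=17
Click 4 (6,4) count=2: revealed 1 new [(6,4)] -> total=18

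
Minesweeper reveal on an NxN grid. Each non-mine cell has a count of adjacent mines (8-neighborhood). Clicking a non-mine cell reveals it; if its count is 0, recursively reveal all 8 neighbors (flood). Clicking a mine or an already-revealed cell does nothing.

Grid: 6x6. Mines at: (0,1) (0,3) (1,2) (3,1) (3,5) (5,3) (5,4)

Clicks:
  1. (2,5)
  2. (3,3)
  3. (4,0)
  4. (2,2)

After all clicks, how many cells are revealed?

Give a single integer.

Click 1 (2,5) count=1: revealed 1 new [(2,5)] -> total=1
Click 2 (3,3) count=0: revealed 9 new [(2,2) (2,3) (2,4) (3,2) (3,3) (3,4) (4,2) (4,3) (4,4)] -> total=10
Click 3 (4,0) count=1: revealed 1 new [(4,0)] -> total=11
Click 4 (2,2) count=2: revealed 0 new [(none)] -> total=11

Answer: 11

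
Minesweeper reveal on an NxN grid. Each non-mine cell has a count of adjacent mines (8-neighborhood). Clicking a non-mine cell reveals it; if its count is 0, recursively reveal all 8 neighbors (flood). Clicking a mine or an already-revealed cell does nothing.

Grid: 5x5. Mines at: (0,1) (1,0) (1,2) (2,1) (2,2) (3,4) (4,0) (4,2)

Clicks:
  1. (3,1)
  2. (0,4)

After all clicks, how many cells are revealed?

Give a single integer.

Click 1 (3,1) count=4: revealed 1 new [(3,1)] -> total=1
Click 2 (0,4) count=0: revealed 6 new [(0,3) (0,4) (1,3) (1,4) (2,3) (2,4)] -> total=7

Answer: 7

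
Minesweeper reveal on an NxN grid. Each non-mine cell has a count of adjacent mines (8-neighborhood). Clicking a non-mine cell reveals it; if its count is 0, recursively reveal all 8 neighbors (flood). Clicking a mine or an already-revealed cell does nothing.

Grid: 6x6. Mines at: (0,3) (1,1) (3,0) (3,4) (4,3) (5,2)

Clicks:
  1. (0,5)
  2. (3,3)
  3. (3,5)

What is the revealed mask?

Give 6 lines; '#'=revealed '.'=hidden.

Click 1 (0,5) count=0: revealed 6 new [(0,4) (0,5) (1,4) (1,5) (2,4) (2,5)] -> total=6
Click 2 (3,3) count=2: revealed 1 new [(3,3)] -> total=7
Click 3 (3,5) count=1: revealed 1 new [(3,5)] -> total=8

Answer: ....##
....##
....##
...#.#
......
......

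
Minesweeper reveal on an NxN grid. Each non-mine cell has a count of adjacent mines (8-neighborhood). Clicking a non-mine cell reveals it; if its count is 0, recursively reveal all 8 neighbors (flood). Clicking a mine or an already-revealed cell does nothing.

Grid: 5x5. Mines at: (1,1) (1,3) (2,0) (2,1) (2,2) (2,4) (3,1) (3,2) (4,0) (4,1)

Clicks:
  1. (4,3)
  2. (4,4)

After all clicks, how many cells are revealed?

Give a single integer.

Click 1 (4,3) count=1: revealed 1 new [(4,3)] -> total=1
Click 2 (4,4) count=0: revealed 3 new [(3,3) (3,4) (4,4)] -> total=4

Answer: 4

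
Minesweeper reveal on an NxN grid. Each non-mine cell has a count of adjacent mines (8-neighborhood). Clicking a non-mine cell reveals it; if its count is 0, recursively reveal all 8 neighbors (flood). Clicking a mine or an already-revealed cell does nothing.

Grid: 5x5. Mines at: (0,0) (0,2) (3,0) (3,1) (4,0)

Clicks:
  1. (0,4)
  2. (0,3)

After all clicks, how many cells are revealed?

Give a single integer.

Answer: 14

Derivation:
Click 1 (0,4) count=0: revealed 14 new [(0,3) (0,4) (1,2) (1,3) (1,4) (2,2) (2,3) (2,4) (3,2) (3,3) (3,4) (4,2) (4,3) (4,4)] -> total=14
Click 2 (0,3) count=1: revealed 0 new [(none)] -> total=14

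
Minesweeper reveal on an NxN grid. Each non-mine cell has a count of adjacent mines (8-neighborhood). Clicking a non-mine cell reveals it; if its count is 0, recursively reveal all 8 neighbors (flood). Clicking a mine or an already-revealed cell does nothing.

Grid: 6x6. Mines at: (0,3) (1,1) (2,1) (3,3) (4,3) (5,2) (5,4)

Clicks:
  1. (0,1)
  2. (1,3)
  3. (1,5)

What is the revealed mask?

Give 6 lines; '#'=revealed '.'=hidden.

Click 1 (0,1) count=1: revealed 1 new [(0,1)] -> total=1
Click 2 (1,3) count=1: revealed 1 new [(1,3)] -> total=2
Click 3 (1,5) count=0: revealed 10 new [(0,4) (0,5) (1,4) (1,5) (2,4) (2,5) (3,4) (3,5) (4,4) (4,5)] -> total=12

Answer: .#..##
...###
....##
....##
....##
......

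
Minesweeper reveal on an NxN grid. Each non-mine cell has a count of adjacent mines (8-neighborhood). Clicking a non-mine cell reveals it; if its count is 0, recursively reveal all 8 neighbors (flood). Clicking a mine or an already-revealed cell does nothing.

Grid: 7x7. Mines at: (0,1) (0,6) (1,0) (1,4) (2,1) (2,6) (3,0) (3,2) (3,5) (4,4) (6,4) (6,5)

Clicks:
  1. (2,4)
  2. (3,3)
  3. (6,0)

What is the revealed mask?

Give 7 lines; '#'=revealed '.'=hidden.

Answer: .......
.......
....#..
...#...
####...
####...
####...

Derivation:
Click 1 (2,4) count=2: revealed 1 new [(2,4)] -> total=1
Click 2 (3,3) count=2: revealed 1 new [(3,3)] -> total=2
Click 3 (6,0) count=0: revealed 12 new [(4,0) (4,1) (4,2) (4,3) (5,0) (5,1) (5,2) (5,3) (6,0) (6,1) (6,2) (6,3)] -> total=14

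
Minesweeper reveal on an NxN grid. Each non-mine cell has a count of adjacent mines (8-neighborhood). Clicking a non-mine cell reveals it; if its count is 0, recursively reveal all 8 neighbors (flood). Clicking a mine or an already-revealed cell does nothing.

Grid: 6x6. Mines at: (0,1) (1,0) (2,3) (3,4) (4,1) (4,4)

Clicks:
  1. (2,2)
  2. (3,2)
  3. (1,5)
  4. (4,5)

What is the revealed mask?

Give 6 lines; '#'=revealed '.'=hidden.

Click 1 (2,2) count=1: revealed 1 new [(2,2)] -> total=1
Click 2 (3,2) count=2: revealed 1 new [(3,2)] -> total=2
Click 3 (1,5) count=0: revealed 10 new [(0,2) (0,3) (0,4) (0,5) (1,2) (1,3) (1,4) (1,5) (2,4) (2,5)] -> total=12
Click 4 (4,5) count=2: revealed 1 new [(4,5)] -> total=13

Answer: ..####
..####
..#.##
..#...
.....#
......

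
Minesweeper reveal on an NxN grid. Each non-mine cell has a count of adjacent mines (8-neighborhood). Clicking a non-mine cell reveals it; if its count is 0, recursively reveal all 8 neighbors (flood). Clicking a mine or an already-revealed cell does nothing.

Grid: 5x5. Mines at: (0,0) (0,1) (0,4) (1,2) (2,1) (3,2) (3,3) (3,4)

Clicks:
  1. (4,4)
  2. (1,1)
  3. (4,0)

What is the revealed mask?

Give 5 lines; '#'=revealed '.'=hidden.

Click 1 (4,4) count=2: revealed 1 new [(4,4)] -> total=1
Click 2 (1,1) count=4: revealed 1 new [(1,1)] -> total=2
Click 3 (4,0) count=0: revealed 4 new [(3,0) (3,1) (4,0) (4,1)] -> total=6

Answer: .....
.#...
.....
##...
##..#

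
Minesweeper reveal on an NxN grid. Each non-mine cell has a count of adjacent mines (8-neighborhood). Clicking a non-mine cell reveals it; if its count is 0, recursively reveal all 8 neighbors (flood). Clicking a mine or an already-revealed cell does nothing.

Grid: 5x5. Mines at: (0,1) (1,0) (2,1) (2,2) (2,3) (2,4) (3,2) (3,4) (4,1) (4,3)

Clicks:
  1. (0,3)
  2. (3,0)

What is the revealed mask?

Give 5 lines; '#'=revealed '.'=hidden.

Answer: ..###
..###
.....
#....
.....

Derivation:
Click 1 (0,3) count=0: revealed 6 new [(0,2) (0,3) (0,4) (1,2) (1,3) (1,4)] -> total=6
Click 2 (3,0) count=2: revealed 1 new [(3,0)] -> total=7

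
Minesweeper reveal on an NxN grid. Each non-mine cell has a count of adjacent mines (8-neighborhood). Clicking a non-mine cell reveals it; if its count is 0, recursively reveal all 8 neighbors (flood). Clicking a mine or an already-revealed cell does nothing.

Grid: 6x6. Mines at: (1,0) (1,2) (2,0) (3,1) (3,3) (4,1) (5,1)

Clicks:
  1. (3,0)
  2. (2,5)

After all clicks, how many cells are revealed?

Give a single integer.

Answer: 20

Derivation:
Click 1 (3,0) count=3: revealed 1 new [(3,0)] -> total=1
Click 2 (2,5) count=0: revealed 19 new [(0,3) (0,4) (0,5) (1,3) (1,4) (1,5) (2,3) (2,4) (2,5) (3,4) (3,5) (4,2) (4,3) (4,4) (4,5) (5,2) (5,3) (5,4) (5,5)] -> total=20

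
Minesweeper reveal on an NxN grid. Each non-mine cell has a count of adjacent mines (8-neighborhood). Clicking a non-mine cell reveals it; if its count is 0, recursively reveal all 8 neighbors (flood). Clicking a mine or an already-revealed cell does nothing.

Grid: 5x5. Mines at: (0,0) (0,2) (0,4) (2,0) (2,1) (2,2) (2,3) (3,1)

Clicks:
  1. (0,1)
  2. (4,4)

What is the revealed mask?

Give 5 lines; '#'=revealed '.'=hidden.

Click 1 (0,1) count=2: revealed 1 new [(0,1)] -> total=1
Click 2 (4,4) count=0: revealed 6 new [(3,2) (3,3) (3,4) (4,2) (4,3) (4,4)] -> total=7

Answer: .#...
.....
.....
..###
..###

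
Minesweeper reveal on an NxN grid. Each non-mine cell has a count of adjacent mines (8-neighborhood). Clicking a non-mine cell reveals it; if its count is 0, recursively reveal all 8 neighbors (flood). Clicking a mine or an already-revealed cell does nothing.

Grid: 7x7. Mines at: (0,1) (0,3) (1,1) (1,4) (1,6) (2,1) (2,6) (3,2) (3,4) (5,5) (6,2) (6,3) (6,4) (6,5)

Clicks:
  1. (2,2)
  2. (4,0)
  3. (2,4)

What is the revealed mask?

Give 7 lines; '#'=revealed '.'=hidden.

Answer: .......
.......
..#.#..
##.....
##.....
##.....
##.....

Derivation:
Click 1 (2,2) count=3: revealed 1 new [(2,2)] -> total=1
Click 2 (4,0) count=0: revealed 8 new [(3,0) (3,1) (4,0) (4,1) (5,0) (5,1) (6,0) (6,1)] -> total=9
Click 3 (2,4) count=2: revealed 1 new [(2,4)] -> total=10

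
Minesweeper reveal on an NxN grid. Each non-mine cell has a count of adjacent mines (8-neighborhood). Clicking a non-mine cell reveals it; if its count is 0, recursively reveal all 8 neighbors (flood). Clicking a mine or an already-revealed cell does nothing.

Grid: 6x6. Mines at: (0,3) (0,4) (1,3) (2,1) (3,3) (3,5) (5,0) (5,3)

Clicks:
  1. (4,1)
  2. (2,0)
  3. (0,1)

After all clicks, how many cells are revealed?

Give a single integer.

Answer: 8

Derivation:
Click 1 (4,1) count=1: revealed 1 new [(4,1)] -> total=1
Click 2 (2,0) count=1: revealed 1 new [(2,0)] -> total=2
Click 3 (0,1) count=0: revealed 6 new [(0,0) (0,1) (0,2) (1,0) (1,1) (1,2)] -> total=8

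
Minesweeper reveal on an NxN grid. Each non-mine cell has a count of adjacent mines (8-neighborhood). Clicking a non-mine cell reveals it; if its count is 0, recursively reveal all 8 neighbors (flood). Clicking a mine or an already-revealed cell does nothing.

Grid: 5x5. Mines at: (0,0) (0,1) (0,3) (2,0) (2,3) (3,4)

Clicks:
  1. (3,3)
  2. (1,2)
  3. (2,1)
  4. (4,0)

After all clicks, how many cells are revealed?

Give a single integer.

Click 1 (3,3) count=2: revealed 1 new [(3,3)] -> total=1
Click 2 (1,2) count=3: revealed 1 new [(1,2)] -> total=2
Click 3 (2,1) count=1: revealed 1 new [(2,1)] -> total=3
Click 4 (4,0) count=0: revealed 7 new [(3,0) (3,1) (3,2) (4,0) (4,1) (4,2) (4,3)] -> total=10

Answer: 10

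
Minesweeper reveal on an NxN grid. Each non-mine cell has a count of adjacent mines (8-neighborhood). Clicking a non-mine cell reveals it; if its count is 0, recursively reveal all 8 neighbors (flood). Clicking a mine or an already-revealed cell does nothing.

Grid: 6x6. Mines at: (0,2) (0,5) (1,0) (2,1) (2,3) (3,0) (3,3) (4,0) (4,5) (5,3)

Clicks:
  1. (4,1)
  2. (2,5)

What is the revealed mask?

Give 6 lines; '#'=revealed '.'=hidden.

Answer: ......
....##
....##
....##
.#....
......

Derivation:
Click 1 (4,1) count=2: revealed 1 new [(4,1)] -> total=1
Click 2 (2,5) count=0: revealed 6 new [(1,4) (1,5) (2,4) (2,5) (3,4) (3,5)] -> total=7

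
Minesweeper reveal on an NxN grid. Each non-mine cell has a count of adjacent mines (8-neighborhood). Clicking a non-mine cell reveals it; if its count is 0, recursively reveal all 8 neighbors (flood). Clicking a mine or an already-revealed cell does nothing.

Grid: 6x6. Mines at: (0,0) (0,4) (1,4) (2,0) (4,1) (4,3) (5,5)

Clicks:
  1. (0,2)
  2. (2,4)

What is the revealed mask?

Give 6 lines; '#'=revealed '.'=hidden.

Answer: .###..
.###..
.####.
.###..
......
......

Derivation:
Click 1 (0,2) count=0: revealed 12 new [(0,1) (0,2) (0,3) (1,1) (1,2) (1,3) (2,1) (2,2) (2,3) (3,1) (3,2) (3,3)] -> total=12
Click 2 (2,4) count=1: revealed 1 new [(2,4)] -> total=13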